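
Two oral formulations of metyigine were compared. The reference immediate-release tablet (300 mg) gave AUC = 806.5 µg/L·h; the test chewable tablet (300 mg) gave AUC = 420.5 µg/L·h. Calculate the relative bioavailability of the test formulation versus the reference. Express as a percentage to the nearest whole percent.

F_rel = (AUC_test/D_test) / (AUC_ref/D_ref)
      = (420.5/300) / (806.5/300)
      = 1.40167 / 2.68833 = 0.5214 = 52.14%

F_rel = 52%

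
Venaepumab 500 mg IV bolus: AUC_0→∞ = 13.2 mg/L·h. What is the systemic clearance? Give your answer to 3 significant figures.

CL = Dose_iv / AUC_0→∞
   = 500 / 13.2 = 37.8788 L/h

CL = 37.9 L/h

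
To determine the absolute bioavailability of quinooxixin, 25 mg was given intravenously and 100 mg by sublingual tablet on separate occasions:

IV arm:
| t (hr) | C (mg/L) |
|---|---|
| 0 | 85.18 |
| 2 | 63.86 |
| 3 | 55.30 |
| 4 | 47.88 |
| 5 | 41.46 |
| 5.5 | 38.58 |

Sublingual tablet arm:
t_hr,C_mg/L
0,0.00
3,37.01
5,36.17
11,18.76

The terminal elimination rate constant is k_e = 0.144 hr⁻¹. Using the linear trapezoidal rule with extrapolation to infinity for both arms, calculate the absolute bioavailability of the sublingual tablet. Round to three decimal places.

Trapezoidal AUC_0→5.5 (IV):
  [0→2]: (85.18+63.86)/2 × 2 = 149.04
  [2→3]: (63.86+55.30)/2 × 1 = 59.58
  [3→4]: (55.30+47.88)/2 × 1 = 51.59
  [4→5]: (47.88+41.46)/2 × 1 = 44.67
  [5→5.5]: (41.46+38.58)/2 × 0.5 = 20.01
  Sum = 324.89 mg/L·hr
IV tail: 38.58/0.144 = 267.917; AUC_iv,0→∞ = 324.89 + 267.917 = 592.807 mg/L·hr
Trapezoidal AUC_0→11 (sublingual tablet):
  [0→3]: (0.00+37.01)/2 × 3 = 55.515
  [3→5]: (37.01+36.17)/2 × 2 = 73.18
  [5→11]: (36.17+18.76)/2 × 6 = 164.79
  Sum = 293.485 mg/L·hr
sublingual tablet tail: 18.76/0.144 = 130.278; AUC_ev,0→∞ = 293.485 + 130.278 = 423.763 mg/L·hr
F = (AUC_ev/D_ev)/(AUC_iv/D_iv) = (423.763/100)/(592.807/25) = 4.23763/23.71228 = 0.1787

F = 0.179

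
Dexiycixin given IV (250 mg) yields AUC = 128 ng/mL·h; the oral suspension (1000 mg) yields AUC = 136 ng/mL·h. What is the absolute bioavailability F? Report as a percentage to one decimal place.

F = 26.6%

F = (AUC_ev / D_ev) / (AUC_iv / D_iv)
  = (136/1000) / (128/250)
  = 0.136 / 0.512 = 0.2656
  = 26.56%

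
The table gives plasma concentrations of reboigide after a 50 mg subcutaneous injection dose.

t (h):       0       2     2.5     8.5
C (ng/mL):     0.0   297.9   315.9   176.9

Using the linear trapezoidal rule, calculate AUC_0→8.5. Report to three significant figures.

Trapezoidal AUC_0→8.5:
  [0→2]: (0.0+297.9)/2 × 2 = 297.9
  [2→2.5]: (297.9+315.9)/2 × 0.5 = 153.45
  [2.5→8.5]: (315.9+176.9)/2 × 6 = 1478.4
  Sum = 1929.75 ng/mL·h

AUC = 1930 ng/mL·h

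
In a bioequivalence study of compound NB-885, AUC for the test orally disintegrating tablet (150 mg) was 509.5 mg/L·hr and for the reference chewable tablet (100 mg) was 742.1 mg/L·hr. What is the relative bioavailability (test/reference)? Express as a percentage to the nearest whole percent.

F_rel = (AUC_test/D_test) / (AUC_ref/D_ref)
      = (509.5/150) / (742.1/100)
      = 3.39667 / 7.421 = 0.4577 = 45.77%

F_rel = 46%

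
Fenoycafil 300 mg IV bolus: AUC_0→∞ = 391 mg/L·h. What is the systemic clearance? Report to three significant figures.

CL = Dose_iv / AUC_0→∞
   = 300 / 391 = 0.767263 L/h

CL = 0.767 L/h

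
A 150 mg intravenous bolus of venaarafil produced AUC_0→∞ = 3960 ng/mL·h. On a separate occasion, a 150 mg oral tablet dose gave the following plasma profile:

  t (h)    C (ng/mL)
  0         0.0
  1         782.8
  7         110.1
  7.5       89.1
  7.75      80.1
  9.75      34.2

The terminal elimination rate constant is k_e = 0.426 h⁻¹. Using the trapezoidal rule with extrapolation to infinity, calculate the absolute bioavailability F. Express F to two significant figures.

F = 0.84

Trapezoidal AUC_0→9.75 (oral tablet):
  [0→1]: (0.0+782.8)/2 × 1 = 391.4
  [1→7]: (782.8+110.1)/2 × 6 = 2678.7
  [7→7.5]: (110.1+89.1)/2 × 0.5 = 49.8
  [7.5→7.75]: (89.1+80.1)/2 × 0.25 = 21.15
  [7.75→9.75]: (80.1+34.2)/2 × 2 = 114.3
  Sum = 3255.35 ng/mL·h
Tail: C_last/k_e = 34.2/0.426 = 80.282
AUC_0→∞ (oral tablet) = 3255.35 + 80.282 = 3335.632 ng/mL·h
F = (AUC_ev/D_ev)/(AUC_iv/D_iv) = (3335.632/150)/(3960/150) = 22.2375/26.4 = 0.8423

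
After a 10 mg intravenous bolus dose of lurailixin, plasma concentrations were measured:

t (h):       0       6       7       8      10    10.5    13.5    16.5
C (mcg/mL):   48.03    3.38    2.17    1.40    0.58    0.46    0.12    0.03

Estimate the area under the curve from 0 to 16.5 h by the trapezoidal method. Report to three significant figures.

Trapezoidal AUC_0→16.5:
  [0→6]: (48.03+3.38)/2 × 6 = 154.23
  [6→7]: (3.38+2.17)/2 × 1 = 2.775
  [7→8]: (2.17+1.40)/2 × 1 = 1.785
  [8→10]: (1.40+0.58)/2 × 2 = 1.98
  [10→10.5]: (0.58+0.46)/2 × 0.5 = 0.26
  [10.5→13.5]: (0.46+0.12)/2 × 3 = 0.87
  [13.5→16.5]: (0.12+0.03)/2 × 3 = 0.225
  Sum = 162.125 mcg/mL·h

AUC = 162 mcg/mL·h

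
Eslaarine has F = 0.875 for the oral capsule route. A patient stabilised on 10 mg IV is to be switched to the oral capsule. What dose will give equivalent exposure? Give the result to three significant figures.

For equal systemic exposure: F × D_ev = D_iv
D_ev = D_iv / F = 10 / 0.875 = 11.4286 mg

D_oral = 11.4 mg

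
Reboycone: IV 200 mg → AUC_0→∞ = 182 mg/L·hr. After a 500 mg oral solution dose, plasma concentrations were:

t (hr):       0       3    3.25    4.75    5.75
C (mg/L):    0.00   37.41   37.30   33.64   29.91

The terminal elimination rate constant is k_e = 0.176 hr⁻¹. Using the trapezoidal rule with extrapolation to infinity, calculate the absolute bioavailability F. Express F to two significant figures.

Trapezoidal AUC_0→5.75 (oral solution):
  [0→3]: (0.00+37.41)/2 × 3 = 56.115
  [3→3.25]: (37.41+37.30)/2 × 0.25 = 9.33875
  [3.25→4.75]: (37.30+33.64)/2 × 1.5 = 53.205
  [4.75→5.75]: (33.64+29.91)/2 × 1 = 31.775
  Sum = 150.43375 mg/L·hr
Tail: C_last/k_e = 29.91/0.176 = 169.943
AUC_0→∞ (oral solution) = 150.43375 + 169.943 = 320.37675 mg/L·hr
F = (AUC_ev/D_ev)/(AUC_iv/D_iv) = (320.37675/500)/(182/200) = 0.6407535/0.91 = 0.7041

F = 0.70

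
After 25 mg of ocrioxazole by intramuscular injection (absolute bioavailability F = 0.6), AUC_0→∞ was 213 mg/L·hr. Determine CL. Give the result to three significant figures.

CL = F × Dose / AUC_0→∞
   = 0.6 × 25 / 213 = 0.0704225 L/hr

CL = 0.0704 L/hr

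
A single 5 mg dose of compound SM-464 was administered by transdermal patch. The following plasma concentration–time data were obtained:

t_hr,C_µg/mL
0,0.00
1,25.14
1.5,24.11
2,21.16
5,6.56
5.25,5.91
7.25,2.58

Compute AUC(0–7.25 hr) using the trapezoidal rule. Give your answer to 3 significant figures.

AUC = 87.8 µg/mL·hr

Trapezoidal AUC_0→7.25:
  [0→1]: (0.00+25.14)/2 × 1 = 12.57
  [1→1.5]: (25.14+24.11)/2 × 0.5 = 12.3125
  [1.5→2]: (24.11+21.16)/2 × 0.5 = 11.3175
  [2→5]: (21.16+6.56)/2 × 3 = 41.58
  [5→5.25]: (6.56+5.91)/2 × 0.25 = 1.55875
  [5.25→7.25]: (5.91+2.58)/2 × 2 = 8.49
  Sum = 87.82875 µg/mL·hr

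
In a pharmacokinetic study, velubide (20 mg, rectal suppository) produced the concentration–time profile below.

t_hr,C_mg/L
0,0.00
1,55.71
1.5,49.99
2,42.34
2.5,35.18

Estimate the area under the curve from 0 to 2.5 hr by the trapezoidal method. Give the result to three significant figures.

Trapezoidal AUC_0→2.5:
  [0→1]: (0.00+55.71)/2 × 1 = 27.855
  [1→1.5]: (55.71+49.99)/2 × 0.5 = 26.425
  [1.5→2]: (49.99+42.34)/2 × 0.5 = 23.0825
  [2→2.5]: (42.34+35.18)/2 × 0.5 = 19.38
  Sum = 96.7425 mg/L·hr

AUC = 96.7 mg/L·hr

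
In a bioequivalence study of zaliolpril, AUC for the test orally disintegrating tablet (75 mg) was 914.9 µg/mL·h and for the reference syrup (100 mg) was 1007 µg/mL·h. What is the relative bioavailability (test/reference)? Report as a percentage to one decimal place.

F_rel = (AUC_test/D_test) / (AUC_ref/D_ref)
      = (914.9/75) / (1007/100)
      = 12.1987 / 10.07 = 1.2114 = 121.14%

F_rel = 121.1%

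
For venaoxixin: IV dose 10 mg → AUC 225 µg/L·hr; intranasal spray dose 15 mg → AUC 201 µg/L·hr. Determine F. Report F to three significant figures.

F = (AUC_ev / D_ev) / (AUC_iv / D_iv)
  = (201/15) / (225/10)
  = 13.4 / 22.5 = 0.5956

F = 0.596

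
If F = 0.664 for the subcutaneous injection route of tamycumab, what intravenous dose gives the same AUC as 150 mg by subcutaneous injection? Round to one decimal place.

D_iv = 99.6 mg

Systemic exposure from an extravascular dose = F × D_ev, so the equivalent IV dose is F × D_ev.
D_iv = F × D_ev = 0.664 × 150 = 99.6 mg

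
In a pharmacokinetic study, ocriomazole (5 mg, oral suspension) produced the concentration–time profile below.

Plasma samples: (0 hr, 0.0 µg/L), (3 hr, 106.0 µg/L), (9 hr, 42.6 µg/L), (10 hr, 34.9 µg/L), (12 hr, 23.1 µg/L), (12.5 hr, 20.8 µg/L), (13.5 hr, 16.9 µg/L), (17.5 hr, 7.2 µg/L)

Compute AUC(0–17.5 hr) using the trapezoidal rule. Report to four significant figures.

AUC = 779.6 µg/L·hr

Trapezoidal AUC_0→17.5:
  [0→3]: (0.0+106.0)/2 × 3 = 159.0
  [3→9]: (106.0+42.6)/2 × 6 = 445.8
  [9→10]: (42.6+34.9)/2 × 1 = 38.75
  [10→12]: (34.9+23.1)/2 × 2 = 58.0
  [12→12.5]: (23.1+20.8)/2 × 0.5 = 10.975
  [12.5→13.5]: (20.8+16.9)/2 × 1 = 18.85
  [13.5→17.5]: (16.9+7.2)/2 × 4 = 48.2
  Sum = 779.575 µg/L·hr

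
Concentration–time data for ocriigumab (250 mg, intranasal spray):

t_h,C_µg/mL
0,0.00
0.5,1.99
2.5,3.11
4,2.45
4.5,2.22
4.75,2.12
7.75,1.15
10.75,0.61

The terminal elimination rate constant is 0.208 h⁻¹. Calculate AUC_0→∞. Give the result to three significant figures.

AUC = 22.0 µg/mL·h

Trapezoidal AUC_0→10.75:
  [0→0.5]: (0.00+1.99)/2 × 0.5 = 0.4975
  [0.5→2.5]: (1.99+3.11)/2 × 2 = 5.1
  [2.5→4]: (3.11+2.45)/2 × 1.5 = 4.17
  [4→4.5]: (2.45+2.22)/2 × 0.5 = 1.1675
  [4.5→4.75]: (2.22+2.12)/2 × 0.25 = 0.5425
  [4.75→7.75]: (2.12+1.15)/2 × 3 = 4.905
  [7.75→10.75]: (1.15+0.61)/2 × 3 = 2.64
  Sum = 19.0225 µg/mL·h
Extrapolated tail: C_last / k_e = 0.61 / 0.208 = 2.933
AUC_0→∞ = 19.0225 + 2.933 = 21.9555 µg/mL·h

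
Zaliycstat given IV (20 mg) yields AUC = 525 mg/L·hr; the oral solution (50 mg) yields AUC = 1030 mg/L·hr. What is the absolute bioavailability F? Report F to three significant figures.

F = (AUC_ev / D_ev) / (AUC_iv / D_iv)
  = (1030/50) / (525/20)
  = 20.6 / 26.25 = 0.7848

F = 0.785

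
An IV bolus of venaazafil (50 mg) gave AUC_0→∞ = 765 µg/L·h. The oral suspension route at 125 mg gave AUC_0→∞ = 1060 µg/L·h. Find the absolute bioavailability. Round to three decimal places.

F = (AUC_ev / D_ev) / (AUC_iv / D_iv)
  = (1060/125) / (765/50)
  = 8.48 / 15.3 = 0.5542

F = 0.554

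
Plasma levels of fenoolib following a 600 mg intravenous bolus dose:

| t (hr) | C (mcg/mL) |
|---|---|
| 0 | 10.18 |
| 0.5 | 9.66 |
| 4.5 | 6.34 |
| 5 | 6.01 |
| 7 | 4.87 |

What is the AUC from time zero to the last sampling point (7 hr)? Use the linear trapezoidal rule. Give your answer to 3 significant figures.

AUC = 50.9 mcg/mL·hr

Trapezoidal AUC_0→7:
  [0→0.5]: (10.18+9.66)/2 × 0.5 = 4.96
  [0.5→4.5]: (9.66+6.34)/2 × 4 = 32.0
  [4.5→5]: (6.34+6.01)/2 × 0.5 = 3.0875
  [5→7]: (6.01+4.87)/2 × 2 = 10.88
  Sum = 50.9275 mcg/mL·hr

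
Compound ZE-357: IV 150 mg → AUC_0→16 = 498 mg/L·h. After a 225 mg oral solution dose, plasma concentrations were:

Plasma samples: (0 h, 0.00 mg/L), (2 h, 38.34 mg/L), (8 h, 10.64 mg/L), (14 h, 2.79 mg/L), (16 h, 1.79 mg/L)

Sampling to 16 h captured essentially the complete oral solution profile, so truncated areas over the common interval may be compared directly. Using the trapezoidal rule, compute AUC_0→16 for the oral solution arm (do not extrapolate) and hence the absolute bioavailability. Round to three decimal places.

Trapezoidal AUC_0→16 (oral solution):
  [0→2]: (0.00+38.34)/2 × 2 = 38.34
  [2→8]: (38.34+10.64)/2 × 6 = 146.94
  [8→14]: (10.64+2.79)/2 × 6 = 40.29
  [14→16]: (2.79+1.79)/2 × 2 = 4.58
  Sum = 230.15 mg/L·h
F = (AUC_ev/D_ev)/(AUC_iv/D_iv) = (230.15/225)/(498/150) = 1.02289/3.32 = 0.3081

F = 0.308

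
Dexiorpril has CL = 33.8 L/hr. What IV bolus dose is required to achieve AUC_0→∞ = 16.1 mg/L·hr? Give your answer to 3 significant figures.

Dose = 544 mg

Dose_iv = CL × AUC_0→∞
     = 33.8 × 16.1 = 544.18 mg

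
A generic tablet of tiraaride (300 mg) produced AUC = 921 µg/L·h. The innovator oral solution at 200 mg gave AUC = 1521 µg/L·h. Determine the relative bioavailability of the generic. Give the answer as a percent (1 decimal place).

F_rel = 40.4%

F_rel = (AUC_test/D_test) / (AUC_ref/D_ref)
      = (921/300) / (1521/200)
      = 3.07 / 7.605 = 0.4037 = 40.37%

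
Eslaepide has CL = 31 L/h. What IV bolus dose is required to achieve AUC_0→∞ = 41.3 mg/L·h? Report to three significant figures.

Dose = 1280 mg

Dose_iv = CL × AUC_0→∞
     = 31 × 41.3 = 1280.3 mg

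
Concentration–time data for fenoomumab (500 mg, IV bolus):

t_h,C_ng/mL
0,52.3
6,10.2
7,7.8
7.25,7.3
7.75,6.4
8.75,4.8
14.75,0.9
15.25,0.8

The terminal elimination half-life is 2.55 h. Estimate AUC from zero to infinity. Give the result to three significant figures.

AUC = 228 ng/mL·h

Trapezoidal AUC_0→15.25:
  [0→6]: (52.3+10.2)/2 × 6 = 187.5
  [6→7]: (10.2+7.8)/2 × 1 = 9.0
  [7→7.25]: (7.8+7.3)/2 × 0.25 = 1.8875
  [7.25→7.75]: (7.3+6.4)/2 × 0.5 = 3.425
  [7.75→8.75]: (6.4+4.8)/2 × 1 = 5.6
  [8.75→14.75]: (4.8+0.9)/2 × 6 = 17.1
  [14.75→15.25]: (0.9+0.8)/2 × 0.5 = 0.425
  Sum = 224.9375 ng/mL·h
k_e = ln2 / t½ = 0.693147 / 2.55 = 0.2718 h^-1
Extrapolated tail: C_last / k_e = 0.8 / 0.2718 = 2.943
AUC_0→∞ = 224.9375 + 2.943 = 227.8805 ng/mL·h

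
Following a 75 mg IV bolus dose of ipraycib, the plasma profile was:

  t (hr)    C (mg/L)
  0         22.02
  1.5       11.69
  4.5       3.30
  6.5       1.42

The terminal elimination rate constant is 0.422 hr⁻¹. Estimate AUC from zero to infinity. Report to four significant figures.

AUC = 55.85 mg/L·hr

Trapezoidal AUC_0→6.5:
  [0→1.5]: (22.02+11.69)/2 × 1.5 = 25.2825
  [1.5→4.5]: (11.69+3.30)/2 × 3 = 22.485
  [4.5→6.5]: (3.30+1.42)/2 × 2 = 4.72
  Sum = 52.4875 mg/L·hr
Extrapolated tail: C_last / k_e = 1.42 / 0.422 = 3.365
AUC_0→∞ = 52.4875 + 3.365 = 55.8525 mg/L·hr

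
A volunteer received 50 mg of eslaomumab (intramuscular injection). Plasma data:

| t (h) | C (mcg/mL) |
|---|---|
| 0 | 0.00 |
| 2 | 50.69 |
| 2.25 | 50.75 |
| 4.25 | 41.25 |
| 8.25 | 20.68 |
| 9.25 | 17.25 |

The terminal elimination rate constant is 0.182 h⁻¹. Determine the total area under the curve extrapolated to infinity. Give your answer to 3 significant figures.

AUC = 393 mcg/mL·h

Trapezoidal AUC_0→9.25:
  [0→2]: (0.00+50.69)/2 × 2 = 50.69
  [2→2.25]: (50.69+50.75)/2 × 0.25 = 12.68
  [2.25→4.25]: (50.75+41.25)/2 × 2 = 92.0
  [4.25→8.25]: (41.25+20.68)/2 × 4 = 123.86
  [8.25→9.25]: (20.68+17.25)/2 × 1 = 18.965
  Sum = 298.195 mcg/mL·h
Extrapolated tail: C_last / k_e = 17.25 / 0.182 = 94.780
AUC_0→∞ = 298.195 + 94.780 = 392.975 mcg/mL·h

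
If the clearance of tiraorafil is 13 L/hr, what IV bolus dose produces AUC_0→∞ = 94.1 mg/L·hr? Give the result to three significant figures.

Dose = 1220 mg

Dose_iv = CL × AUC_0→∞
     = 13 × 94.1 = 1223.3 mg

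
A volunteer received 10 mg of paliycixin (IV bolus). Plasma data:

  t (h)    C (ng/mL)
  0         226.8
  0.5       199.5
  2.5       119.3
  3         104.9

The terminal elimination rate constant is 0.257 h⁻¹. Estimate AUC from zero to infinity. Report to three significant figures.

Trapezoidal AUC_0→3:
  [0→0.5]: (226.8+199.5)/2 × 0.5 = 106.575
  [0.5→2.5]: (199.5+119.3)/2 × 2 = 318.8
  [2.5→3]: (119.3+104.9)/2 × 0.5 = 56.05
  Sum = 481.425 ng/mL·h
Extrapolated tail: C_last / k_e = 104.9 / 0.257 = 408.171
AUC_0→∞ = 481.425 + 408.171 = 889.596 ng/mL·h

AUC = 890 ng/mL·h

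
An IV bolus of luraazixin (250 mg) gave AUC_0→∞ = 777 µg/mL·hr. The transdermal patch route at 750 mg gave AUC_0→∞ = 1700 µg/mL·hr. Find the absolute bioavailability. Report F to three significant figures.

F = 0.729

F = (AUC_ev / D_ev) / (AUC_iv / D_iv)
  = (1700/750) / (777/250)
  = 2.26667 / 3.108 = 0.7293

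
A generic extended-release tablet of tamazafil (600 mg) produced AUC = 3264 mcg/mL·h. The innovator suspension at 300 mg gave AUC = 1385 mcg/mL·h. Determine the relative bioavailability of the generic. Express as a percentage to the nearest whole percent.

F_rel = 118%

F_rel = (AUC_test/D_test) / (AUC_ref/D_ref)
      = (3264/600) / (1385/300)
      = 5.44 / 4.61667 = 1.1783 = 117.83%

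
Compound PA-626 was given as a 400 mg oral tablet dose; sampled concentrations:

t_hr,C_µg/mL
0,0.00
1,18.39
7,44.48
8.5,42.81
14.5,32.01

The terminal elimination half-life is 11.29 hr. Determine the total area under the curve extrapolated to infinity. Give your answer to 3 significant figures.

AUC = 1010 µg/mL·hr

Trapezoidal AUC_0→14.5:
  [0→1]: (0.00+18.39)/2 × 1 = 9.195
  [1→7]: (18.39+44.48)/2 × 6 = 188.61
  [7→8.5]: (44.48+42.81)/2 × 1.5 = 65.4675
  [8.5→14.5]: (42.81+32.01)/2 × 6 = 224.46
  Sum = 487.7325 µg/mL·hr
k_e = ln2 / t½ = 0.693147 / 11.29 = 0.0614 hr^-1
Extrapolated tail: C_last / k_e = 32.01 / 0.0614 = 521.336
AUC_0→∞ = 487.7325 + 521.336 = 1009.0685 µg/mL·hr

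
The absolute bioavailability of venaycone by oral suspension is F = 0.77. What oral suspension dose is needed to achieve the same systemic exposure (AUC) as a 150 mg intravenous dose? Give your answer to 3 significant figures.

For equal systemic exposure: F × D_ev = D_iv
D_ev = D_iv / F = 150 / 0.77 = 194.805 mg

D_oral = 195 mg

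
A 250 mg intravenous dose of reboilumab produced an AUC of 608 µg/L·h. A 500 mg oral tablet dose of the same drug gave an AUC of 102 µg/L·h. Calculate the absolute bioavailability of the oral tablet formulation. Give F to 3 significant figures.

F = (AUC_ev / D_ev) / (AUC_iv / D_iv)
  = (102/500) / (608/250)
  = 0.204 / 2.432 = 0.0839

F = 0.0839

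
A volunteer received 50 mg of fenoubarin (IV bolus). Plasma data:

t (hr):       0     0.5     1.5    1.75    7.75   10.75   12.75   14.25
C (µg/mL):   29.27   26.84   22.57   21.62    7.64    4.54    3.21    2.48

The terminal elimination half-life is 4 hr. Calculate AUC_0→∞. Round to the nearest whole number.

AUC = 177 µg/mL·hr

Trapezoidal AUC_0→14.25:
  [0→0.5]: (29.27+26.84)/2 × 0.5 = 14.0275
  [0.5→1.5]: (26.84+22.57)/2 × 1 = 24.705
  [1.5→1.75]: (22.57+21.62)/2 × 0.25 = 5.52375
  [1.75→7.75]: (21.62+7.64)/2 × 6 = 87.78
  [7.75→10.75]: (7.64+4.54)/2 × 3 = 18.27
  [10.75→12.75]: (4.54+3.21)/2 × 2 = 7.75
  [12.75→14.25]: (3.21+2.48)/2 × 1.5 = 4.2675
  Sum = 162.32375 µg/mL·hr
k_e = ln2 / t½ = 0.693147 / 4 = 0.1733 hr^-1
Extrapolated tail: C_last / k_e = 2.48 / 0.1733 = 14.310
AUC_0→∞ = 162.32375 + 14.310 = 176.63375 µg/mL·hr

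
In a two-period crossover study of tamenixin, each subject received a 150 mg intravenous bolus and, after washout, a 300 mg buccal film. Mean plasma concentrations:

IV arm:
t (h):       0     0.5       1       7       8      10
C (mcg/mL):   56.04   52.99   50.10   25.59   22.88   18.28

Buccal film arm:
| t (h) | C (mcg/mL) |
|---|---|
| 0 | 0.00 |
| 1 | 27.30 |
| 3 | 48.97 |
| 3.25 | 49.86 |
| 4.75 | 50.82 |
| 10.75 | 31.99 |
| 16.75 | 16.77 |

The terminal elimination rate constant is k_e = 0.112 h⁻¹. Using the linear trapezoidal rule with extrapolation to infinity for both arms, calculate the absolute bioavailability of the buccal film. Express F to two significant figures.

F = 0.71

Trapezoidal AUC_0→10 (IV):
  [0→0.5]: (56.04+52.99)/2 × 0.5 = 27.2575
  [0.5→1]: (52.99+50.10)/2 × 0.5 = 25.7725
  [1→7]: (50.10+25.59)/2 × 6 = 227.07
  [7→8]: (25.59+22.88)/2 × 1 = 24.235
  [8→10]: (22.88+18.28)/2 × 2 = 41.16
  Sum = 345.495 mcg/mL·h
IV tail: 18.28/0.112 = 163.214; AUC_iv,0→∞ = 345.495 + 163.214 = 508.709 mcg/mL·h
Trapezoidal AUC_0→16.75 (buccal film):
  [0→1]: (0.00+27.30)/2 × 1 = 13.65
  [1→3]: (27.30+48.97)/2 × 2 = 76.27
  [3→3.25]: (48.97+49.86)/2 × 0.25 = 12.35375
  [3.25→4.75]: (49.86+50.82)/2 × 1.5 = 75.51
  [4.75→10.75]: (50.82+31.99)/2 × 6 = 248.43
  [10.75→16.75]: (31.99+16.77)/2 × 6 = 146.28
  Sum = 572.49375 mcg/mL·h
buccal film tail: 16.77/0.112 = 149.732; AUC_ev,0→∞ = 572.49375 + 149.732 = 722.22575 mcg/mL·h
F = (AUC_ev/D_ev)/(AUC_iv/D_iv) = (722.22575/300)/(508.709/150) = 2.40742/3.39139 = 0.7099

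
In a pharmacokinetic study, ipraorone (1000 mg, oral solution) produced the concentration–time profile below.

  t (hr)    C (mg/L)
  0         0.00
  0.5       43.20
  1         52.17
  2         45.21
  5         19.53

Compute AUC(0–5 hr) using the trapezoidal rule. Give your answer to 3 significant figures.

Trapezoidal AUC_0→5:
  [0→0.5]: (0.00+43.20)/2 × 0.5 = 10.8
  [0.5→1]: (43.20+52.17)/2 × 0.5 = 23.8425
  [1→2]: (52.17+45.21)/2 × 1 = 48.69
  [2→5]: (45.21+19.53)/2 × 3 = 97.11
  Sum = 180.4425 mg/L·hr

AUC = 180 mg/L·hr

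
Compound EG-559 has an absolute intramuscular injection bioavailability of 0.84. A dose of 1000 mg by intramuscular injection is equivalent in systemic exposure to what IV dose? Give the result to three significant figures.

D_iv = 840 mg

Systemic exposure from an extravascular dose = F × D_ev, so the equivalent IV dose is F × D_ev.
D_iv = F × D_ev = 0.84 × 1000 = 840 mg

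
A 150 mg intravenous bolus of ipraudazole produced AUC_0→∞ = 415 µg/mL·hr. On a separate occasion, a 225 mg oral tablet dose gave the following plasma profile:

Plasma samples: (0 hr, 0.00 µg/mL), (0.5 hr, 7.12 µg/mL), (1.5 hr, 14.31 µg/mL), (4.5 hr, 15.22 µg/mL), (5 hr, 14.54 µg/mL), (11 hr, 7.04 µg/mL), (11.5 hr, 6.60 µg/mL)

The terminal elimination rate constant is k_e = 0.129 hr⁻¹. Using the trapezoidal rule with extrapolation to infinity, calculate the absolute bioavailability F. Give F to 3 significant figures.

Trapezoidal AUC_0→11.5 (oral tablet):
  [0→0.5]: (0.00+7.12)/2 × 0.5 = 1.78
  [0.5→1.5]: (7.12+14.31)/2 × 1 = 10.715
  [1.5→4.5]: (14.31+15.22)/2 × 3 = 44.295
  [4.5→5]: (15.22+14.54)/2 × 0.5 = 7.44
  [5→11]: (14.54+7.04)/2 × 6 = 64.74
  [11→11.5]: (7.04+6.60)/2 × 0.5 = 3.41
  Sum = 132.38 µg/mL·hr
Tail: C_last/k_e = 6.60/0.129 = 51.163
AUC_0→∞ (oral tablet) = 132.38 + 51.163 = 183.543 µg/mL·hr
F = (AUC_ev/D_ev)/(AUC_iv/D_iv) = (183.543/225)/(415/150) = 0.815747/2.76667 = 0.2948

F = 0.295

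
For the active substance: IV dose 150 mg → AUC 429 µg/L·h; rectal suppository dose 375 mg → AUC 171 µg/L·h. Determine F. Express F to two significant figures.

F = (AUC_ev / D_ev) / (AUC_iv / D_iv)
  = (171/375) / (429/150)
  = 0.456 / 2.86 = 0.1594

F = 0.16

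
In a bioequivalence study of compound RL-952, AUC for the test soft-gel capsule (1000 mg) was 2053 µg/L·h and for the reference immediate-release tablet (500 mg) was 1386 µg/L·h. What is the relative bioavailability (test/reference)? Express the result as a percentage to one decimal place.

F_rel = 74.1%

F_rel = (AUC_test/D_test) / (AUC_ref/D_ref)
      = (2053/1000) / (1386/500)
      = 2.053 / 2.772 = 0.7406 = 74.06%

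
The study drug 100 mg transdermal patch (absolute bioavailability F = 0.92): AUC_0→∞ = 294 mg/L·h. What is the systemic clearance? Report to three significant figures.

CL = 0.313 L/h

CL = F × Dose / AUC_0→∞
   = 0.92 × 100 / 294 = 0.312925 L/h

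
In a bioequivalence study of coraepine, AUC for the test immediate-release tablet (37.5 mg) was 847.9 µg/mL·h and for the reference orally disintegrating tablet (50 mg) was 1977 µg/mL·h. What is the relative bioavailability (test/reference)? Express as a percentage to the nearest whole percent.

F_rel = (AUC_test/D_test) / (AUC_ref/D_ref)
      = (847.9/37.5) / (1977/50)
      = 22.6107 / 39.54 = 0.5718 = 57.18%

F_rel = 57%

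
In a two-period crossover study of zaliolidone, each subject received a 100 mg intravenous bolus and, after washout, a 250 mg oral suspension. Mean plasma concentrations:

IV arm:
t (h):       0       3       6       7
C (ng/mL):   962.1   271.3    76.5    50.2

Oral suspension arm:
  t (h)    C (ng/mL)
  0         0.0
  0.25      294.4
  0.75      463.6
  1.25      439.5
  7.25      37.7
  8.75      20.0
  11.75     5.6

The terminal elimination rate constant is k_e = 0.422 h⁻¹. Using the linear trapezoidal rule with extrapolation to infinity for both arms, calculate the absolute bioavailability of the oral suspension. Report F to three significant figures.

Trapezoidal AUC_0→7 (IV):
  [0→3]: (962.1+271.3)/2 × 3 = 1850.1
  [3→6]: (271.3+76.5)/2 × 3 = 521.7
  [6→7]: (76.5+50.2)/2 × 1 = 63.35
  Sum = 2435.15 ng/mL·h
IV tail: 50.2/0.422 = 118.957; AUC_iv,0→∞ = 2435.15 + 118.957 = 2554.107 ng/mL·h
Trapezoidal AUC_0→11.75 (oral suspension):
  [0→0.25]: (0.0+294.4)/2 × 0.25 = 36.8
  [0.25→0.75]: (294.4+463.6)/2 × 0.5 = 189.5
  [0.75→1.25]: (463.6+439.5)/2 × 0.5 = 225.775
  [1.25→7.25]: (439.5+37.7)/2 × 6 = 1431.6
  [7.25→8.75]: (37.7+20.0)/2 × 1.5 = 43.275
  [8.75→11.75]: (20.0+5.6)/2 × 3 = 38.4
  Sum = 1965.35 ng/mL·h
oral suspension tail: 5.6/0.422 = 13.270; AUC_ev,0→∞ = 1965.35 + 13.270 = 1978.62 ng/mL·h
F = (AUC_ev/D_ev)/(AUC_iv/D_iv) = (1978.62/250)/(2554.107/100) = 7.91448/25.54107 = 0.3099

F = 0.310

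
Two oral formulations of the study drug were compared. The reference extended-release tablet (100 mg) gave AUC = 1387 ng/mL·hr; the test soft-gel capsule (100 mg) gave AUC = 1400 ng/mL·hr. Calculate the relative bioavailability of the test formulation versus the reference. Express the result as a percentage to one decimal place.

F_rel = (AUC_test/D_test) / (AUC_ref/D_ref)
      = (1400/100) / (1387/100)
      = 14 / 13.87 = 1.0094 = 100.94%

F_rel = 100.9%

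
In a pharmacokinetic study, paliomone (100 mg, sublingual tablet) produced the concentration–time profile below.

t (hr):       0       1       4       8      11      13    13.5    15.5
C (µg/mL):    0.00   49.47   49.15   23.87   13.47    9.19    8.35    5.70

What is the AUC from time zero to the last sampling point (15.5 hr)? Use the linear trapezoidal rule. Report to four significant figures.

AUC = 415.8 µg/mL·hr

Trapezoidal AUC_0→15.5:
  [0→1]: (0.00+49.47)/2 × 1 = 24.735
  [1→4]: (49.47+49.15)/2 × 3 = 147.93
  [4→8]: (49.15+23.87)/2 × 4 = 146.04
  [8→11]: (23.87+13.47)/2 × 3 = 56.01
  [11→13]: (13.47+9.19)/2 × 2 = 22.66
  [13→13.5]: (9.19+8.35)/2 × 0.5 = 4.385
  [13.5→15.5]: (8.35+5.70)/2 × 2 = 14.05
  Sum = 415.81 µg/mL·hr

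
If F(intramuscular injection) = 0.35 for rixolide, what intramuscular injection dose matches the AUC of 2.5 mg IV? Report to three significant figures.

For equal systemic exposure: F × D_ev = D_iv
D_ev = D_iv / F = 2.5 / 0.35 = 7.14286 mg

D_intramuscular = 7.14 mg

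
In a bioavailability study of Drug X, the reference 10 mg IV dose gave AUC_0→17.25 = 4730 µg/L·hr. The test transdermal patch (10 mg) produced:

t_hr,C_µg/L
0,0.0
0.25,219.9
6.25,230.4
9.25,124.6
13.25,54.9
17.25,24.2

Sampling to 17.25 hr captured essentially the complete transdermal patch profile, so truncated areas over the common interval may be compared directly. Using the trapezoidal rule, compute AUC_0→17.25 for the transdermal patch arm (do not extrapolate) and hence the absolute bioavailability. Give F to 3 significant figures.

F = 0.513

Trapezoidal AUC_0→17.25 (transdermal patch):
  [0→0.25]: (0.0+219.9)/2 × 0.25 = 27.4875
  [0.25→6.25]: (219.9+230.4)/2 × 6 = 1350.9
  [6.25→9.25]: (230.4+124.6)/2 × 3 = 532.5
  [9.25→13.25]: (124.6+54.9)/2 × 4 = 359.0
  [13.25→17.25]: (54.9+24.2)/2 × 4 = 158.2
  Sum = 2428.0875 µg/L·hr
F = (AUC_ev/D_ev)/(AUC_iv/D_iv) = (2428.0875/10)/(4730/10) = 242.80875/473 = 0.5133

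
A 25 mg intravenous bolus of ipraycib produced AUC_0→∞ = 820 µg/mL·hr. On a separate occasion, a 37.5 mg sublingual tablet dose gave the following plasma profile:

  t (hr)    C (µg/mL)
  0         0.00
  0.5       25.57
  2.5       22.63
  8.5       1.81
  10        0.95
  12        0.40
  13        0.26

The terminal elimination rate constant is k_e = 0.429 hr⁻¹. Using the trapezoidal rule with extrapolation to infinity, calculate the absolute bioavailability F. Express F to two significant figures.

Trapezoidal AUC_0→13 (sublingual tablet):
  [0→0.5]: (0.00+25.57)/2 × 0.5 = 6.3925
  [0.5→2.5]: (25.57+22.63)/2 × 2 = 48.2
  [2.5→8.5]: (22.63+1.81)/2 × 6 = 73.32
  [8.5→10]: (1.81+0.95)/2 × 1.5 = 2.07
  [10→12]: (0.95+0.40)/2 × 2 = 1.35
  [12→13]: (0.40+0.26)/2 × 1 = 0.33
  Sum = 131.6625 µg/mL·hr
Tail: C_last/k_e = 0.26/0.429 = 0.606
AUC_0→∞ (sublingual tablet) = 131.6625 + 0.606 = 132.2685 µg/mL·hr
F = (AUC_ev/D_ev)/(AUC_iv/D_iv) = (132.2685/37.5)/(820/25) = 3.52716/32.8 = 0.1075

F = 0.11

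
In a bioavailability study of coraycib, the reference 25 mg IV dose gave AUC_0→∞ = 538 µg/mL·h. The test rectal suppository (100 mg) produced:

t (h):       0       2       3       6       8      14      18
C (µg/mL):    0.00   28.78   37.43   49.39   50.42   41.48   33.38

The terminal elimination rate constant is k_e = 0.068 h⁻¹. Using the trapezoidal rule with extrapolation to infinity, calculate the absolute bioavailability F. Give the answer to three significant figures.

Trapezoidal AUC_0→18 (rectal suppository):
  [0→2]: (0.00+28.78)/2 × 2 = 28.78
  [2→3]: (28.78+37.43)/2 × 1 = 33.105
  [3→6]: (37.43+49.39)/2 × 3 = 130.23
  [6→8]: (49.39+50.42)/2 × 2 = 99.81
  [8→14]: (50.42+41.48)/2 × 6 = 275.7
  [14→18]: (41.48+33.38)/2 × 4 = 149.72
  Sum = 717.345 µg/mL·h
Tail: C_last/k_e = 33.38/0.068 = 490.882
AUC_0→∞ (rectal suppository) = 717.345 + 490.882 = 1208.227 µg/mL·h
F = (AUC_ev/D_ev)/(AUC_iv/D_iv) = (1208.227/100)/(538/25) = 12.08227/21.52 = 0.5614

F = 0.561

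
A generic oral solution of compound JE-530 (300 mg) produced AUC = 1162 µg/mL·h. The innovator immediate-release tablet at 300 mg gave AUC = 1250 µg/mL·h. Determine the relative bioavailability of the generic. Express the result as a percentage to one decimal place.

F_rel = (AUC_test/D_test) / (AUC_ref/D_ref)
      = (1162/300) / (1250/300)
      = 3.87333 / 4.16667 = 0.9296 = 92.96%

F_rel = 93.0%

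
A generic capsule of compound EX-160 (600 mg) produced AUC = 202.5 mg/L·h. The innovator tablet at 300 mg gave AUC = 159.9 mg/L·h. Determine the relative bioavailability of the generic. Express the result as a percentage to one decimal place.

F_rel = 63.3%

F_rel = (AUC_test/D_test) / (AUC_ref/D_ref)
      = (202.5/600) / (159.9/300)
      = 0.3375 / 0.533 = 0.6332 = 63.32%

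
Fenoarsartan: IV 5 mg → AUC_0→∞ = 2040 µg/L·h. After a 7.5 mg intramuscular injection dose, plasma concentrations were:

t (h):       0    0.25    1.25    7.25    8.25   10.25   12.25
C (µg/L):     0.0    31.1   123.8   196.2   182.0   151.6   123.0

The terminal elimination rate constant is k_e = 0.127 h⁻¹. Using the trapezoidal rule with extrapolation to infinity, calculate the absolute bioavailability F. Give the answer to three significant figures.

F = 0.917

Trapezoidal AUC_0→12.25 (intramuscular injection):
  [0→0.25]: (0.0+31.1)/2 × 0.25 = 3.8875
  [0.25→1.25]: (31.1+123.8)/2 × 1 = 77.45
  [1.25→7.25]: (123.8+196.2)/2 × 6 = 960.0
  [7.25→8.25]: (196.2+182.0)/2 × 1 = 189.1
  [8.25→10.25]: (182.0+151.6)/2 × 2 = 333.6
  [10.25→12.25]: (151.6+123.0)/2 × 2 = 274.6
  Sum = 1838.6375 µg/L·h
Tail: C_last/k_e = 123.0/0.127 = 968.504
AUC_0→∞ (intramuscular injection) = 1838.6375 + 968.504 = 2807.1415 µg/L·h
F = (AUC_ev/D_ev)/(AUC_iv/D_iv) = (2807.1415/7.5)/(2040/5) = 374.286/408 = 0.9174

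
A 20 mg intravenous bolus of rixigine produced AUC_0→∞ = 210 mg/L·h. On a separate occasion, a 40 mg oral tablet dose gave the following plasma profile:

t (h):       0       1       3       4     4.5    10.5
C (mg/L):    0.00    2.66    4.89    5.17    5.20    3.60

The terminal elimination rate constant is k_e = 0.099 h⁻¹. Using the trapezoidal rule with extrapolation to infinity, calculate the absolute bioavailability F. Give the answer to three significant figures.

Trapezoidal AUC_0→10.5 (oral tablet):
  [0→1]: (0.00+2.66)/2 × 1 = 1.33
  [1→3]: (2.66+4.89)/2 × 2 = 7.55
  [3→4]: (4.89+5.17)/2 × 1 = 5.03
  [4→4.5]: (5.17+5.20)/2 × 0.5 = 2.5925
  [4.5→10.5]: (5.20+3.60)/2 × 6 = 26.4
  Sum = 42.9025 mg/L·h
Tail: C_last/k_e = 3.60/0.099 = 36.364
AUC_0→∞ (oral tablet) = 42.9025 + 36.364 = 79.2665 mg/L·h
F = (AUC_ev/D_ev)/(AUC_iv/D_iv) = (79.2665/40)/(210/20) = 1.9816625/10.5 = 0.1887

F = 0.189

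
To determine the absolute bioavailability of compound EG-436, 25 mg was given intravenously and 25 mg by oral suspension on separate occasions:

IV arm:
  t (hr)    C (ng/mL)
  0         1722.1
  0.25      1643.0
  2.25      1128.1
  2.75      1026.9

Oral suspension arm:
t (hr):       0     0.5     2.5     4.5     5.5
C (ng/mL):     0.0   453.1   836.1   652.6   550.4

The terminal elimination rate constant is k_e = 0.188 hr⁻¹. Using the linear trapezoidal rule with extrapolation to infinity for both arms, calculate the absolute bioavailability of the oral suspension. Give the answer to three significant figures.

F = 0.698

Trapezoidal AUC_0→2.75 (IV):
  [0→0.25]: (1722.1+1643.0)/2 × 0.25 = 420.6375
  [0.25→2.25]: (1643.0+1128.1)/2 × 2 = 2771.1
  [2.25→2.75]: (1128.1+1026.9)/2 × 0.5 = 538.75
  Sum = 3730.4875 ng/mL·hr
IV tail: 1026.9/0.188 = 5462.234; AUC_iv,0→∞ = 3730.4875 + 5462.234 = 9192.7215 ng/mL·hr
Trapezoidal AUC_0→5.5 (oral suspension):
  [0→0.5]: (0.0+453.1)/2 × 0.5 = 113.275
  [0.5→2.5]: (453.1+836.1)/2 × 2 = 1289.2
  [2.5→4.5]: (836.1+652.6)/2 × 2 = 1488.7
  [4.5→5.5]: (652.6+550.4)/2 × 1 = 601.5
  Sum = 3492.675 ng/mL·hr
oral suspension tail: 550.4/0.188 = 2927.660; AUC_ev,0→∞ = 3492.675 + 2927.660 = 6420.335 ng/mL·hr
F = (AUC_ev/D_ev)/(AUC_iv/D_iv) = (6420.335/25)/(9192.7215/25) = 256.8134/367.70886 = 0.6984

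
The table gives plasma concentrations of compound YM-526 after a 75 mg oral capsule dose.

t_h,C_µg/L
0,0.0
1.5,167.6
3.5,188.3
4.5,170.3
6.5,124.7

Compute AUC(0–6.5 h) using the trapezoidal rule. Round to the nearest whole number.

Trapezoidal AUC_0→6.5:
  [0→1.5]: (0.0+167.6)/2 × 1.5 = 125.7
  [1.5→3.5]: (167.6+188.3)/2 × 2 = 355.9
  [3.5→4.5]: (188.3+170.3)/2 × 1 = 179.3
  [4.5→6.5]: (170.3+124.7)/2 × 2 = 295.0
  Sum = 955.9 µg/L·h

AUC = 956 µg/L·h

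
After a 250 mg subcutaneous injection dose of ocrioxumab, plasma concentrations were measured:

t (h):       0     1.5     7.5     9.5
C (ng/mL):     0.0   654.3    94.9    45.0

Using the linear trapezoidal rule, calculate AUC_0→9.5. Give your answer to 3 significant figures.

Trapezoidal AUC_0→9.5:
  [0→1.5]: (0.0+654.3)/2 × 1.5 = 490.725
  [1.5→7.5]: (654.3+94.9)/2 × 6 = 2247.6
  [7.5→9.5]: (94.9+45.0)/2 × 2 = 139.9
  Sum = 2878.225 ng/mL·h

AUC = 2880 ng/mL·h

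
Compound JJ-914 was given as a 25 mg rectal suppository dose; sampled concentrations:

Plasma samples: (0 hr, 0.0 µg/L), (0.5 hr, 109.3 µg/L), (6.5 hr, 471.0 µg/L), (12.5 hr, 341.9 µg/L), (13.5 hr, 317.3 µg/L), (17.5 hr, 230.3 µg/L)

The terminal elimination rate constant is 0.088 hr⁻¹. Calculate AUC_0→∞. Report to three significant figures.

Trapezoidal AUC_0→17.5:
  [0→0.5]: (0.0+109.3)/2 × 0.5 = 27.325
  [0.5→6.5]: (109.3+471.0)/2 × 6 = 1740.9
  [6.5→12.5]: (471.0+341.9)/2 × 6 = 2438.7
  [12.5→13.5]: (341.9+317.3)/2 × 1 = 329.6
  [13.5→17.5]: (317.3+230.3)/2 × 4 = 1095.2
  Sum = 5631.725 µg/L·hr
Extrapolated tail: C_last / k_e = 230.3 / 0.088 = 2617.045
AUC_0→∞ = 5631.725 + 2617.045 = 8248.77 µg/L·hr

AUC = 8250 µg/L·hr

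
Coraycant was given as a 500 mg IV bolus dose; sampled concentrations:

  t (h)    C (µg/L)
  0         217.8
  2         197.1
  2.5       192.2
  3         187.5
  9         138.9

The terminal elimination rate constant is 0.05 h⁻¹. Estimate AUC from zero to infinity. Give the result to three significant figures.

Trapezoidal AUC_0→9:
  [0→2]: (217.8+197.1)/2 × 2 = 414.9
  [2→2.5]: (197.1+192.2)/2 × 0.5 = 97.325
  [2.5→3]: (192.2+187.5)/2 × 0.5 = 94.925
  [3→9]: (187.5+138.9)/2 × 6 = 979.2
  Sum = 1586.35 µg/L·h
Extrapolated tail: C_last / k_e = 138.9 / 0.05 = 2778.000
AUC_0→∞ = 1586.35 + 2778.000 = 4364.35 µg/L·h

AUC = 4360 µg/L·h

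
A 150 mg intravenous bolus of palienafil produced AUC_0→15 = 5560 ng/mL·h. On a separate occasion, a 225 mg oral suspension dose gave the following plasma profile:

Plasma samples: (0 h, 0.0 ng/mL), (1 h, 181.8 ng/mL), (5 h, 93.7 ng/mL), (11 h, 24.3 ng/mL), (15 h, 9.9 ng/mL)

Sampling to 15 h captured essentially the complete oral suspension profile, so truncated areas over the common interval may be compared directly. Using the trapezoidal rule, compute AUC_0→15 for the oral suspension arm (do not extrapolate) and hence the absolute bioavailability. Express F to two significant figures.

F = 0.13

Trapezoidal AUC_0→15 (oral suspension):
  [0→1]: (0.0+181.8)/2 × 1 = 90.9
  [1→5]: (181.8+93.7)/2 × 4 = 551.0
  [5→11]: (93.7+24.3)/2 × 6 = 354.0
  [11→15]: (24.3+9.9)/2 × 4 = 68.4
  Sum = 1064.3 ng/mL·h
F = (AUC_ev/D_ev)/(AUC_iv/D_iv) = (1064.3/225)/(5560/150) = 4.73022/37.0667 = 0.1276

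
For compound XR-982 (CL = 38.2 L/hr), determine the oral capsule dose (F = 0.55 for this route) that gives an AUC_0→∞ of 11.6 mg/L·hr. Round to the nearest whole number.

Dose = 806 mg

Dose = CL × AUC_0→∞ / F
     = 38.2 × 11.6 / 0.55 = 805.673 mg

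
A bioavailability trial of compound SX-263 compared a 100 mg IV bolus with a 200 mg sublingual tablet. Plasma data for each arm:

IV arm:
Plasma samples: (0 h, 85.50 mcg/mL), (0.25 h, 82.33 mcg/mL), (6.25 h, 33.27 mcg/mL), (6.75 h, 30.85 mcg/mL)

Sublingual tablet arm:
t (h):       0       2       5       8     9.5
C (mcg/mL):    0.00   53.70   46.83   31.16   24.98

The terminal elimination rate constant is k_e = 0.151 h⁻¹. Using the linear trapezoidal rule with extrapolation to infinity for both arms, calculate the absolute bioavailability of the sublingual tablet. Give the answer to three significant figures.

F = 0.450

Trapezoidal AUC_0→6.75 (IV):
  [0→0.25]: (85.50+82.33)/2 × 0.25 = 20.97875
  [0.25→6.25]: (82.33+33.27)/2 × 6 = 346.8
  [6.25→6.75]: (33.27+30.85)/2 × 0.5 = 16.03
  Sum = 383.80875 mcg/mL·h
IV tail: 30.85/0.151 = 204.305; AUC_iv,0→∞ = 383.80875 + 204.305 = 588.11375 mcg/mL·h
Trapezoidal AUC_0→9.5 (sublingual tablet):
  [0→2]: (0.00+53.70)/2 × 2 = 53.7
  [2→5]: (53.70+46.83)/2 × 3 = 150.795
  [5→8]: (46.83+31.16)/2 × 3 = 116.985
  [8→9.5]: (31.16+24.98)/2 × 1.5 = 42.105
  Sum = 363.585 mcg/mL·h
sublingual tablet tail: 24.98/0.151 = 165.430; AUC_ev,0→∞ = 363.585 + 165.430 = 529.015 mcg/mL·h
F = (AUC_ev/D_ev)/(AUC_iv/D_iv) = (529.015/200)/(588.11375/100) = 2.645075/5.8811375 = 0.4498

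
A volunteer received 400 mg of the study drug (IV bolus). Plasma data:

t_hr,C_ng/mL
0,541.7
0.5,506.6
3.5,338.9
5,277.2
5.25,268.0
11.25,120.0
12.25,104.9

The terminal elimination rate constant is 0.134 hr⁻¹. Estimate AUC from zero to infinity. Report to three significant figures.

Trapezoidal AUC_0→12.25:
  [0→0.5]: (541.7+506.6)/2 × 0.5 = 262.075
  [0.5→3.5]: (506.6+338.9)/2 × 3 = 1268.25
  [3.5→5]: (338.9+277.2)/2 × 1.5 = 462.075
  [5→5.25]: (277.2+268.0)/2 × 0.25 = 68.15
  [5.25→11.25]: (268.0+120.0)/2 × 6 = 1164.0
  [11.25→12.25]: (120.0+104.9)/2 × 1 = 112.45
  Sum = 3337.0 ng/mL·hr
Extrapolated tail: C_last / k_e = 104.9 / 0.134 = 782.836
AUC_0→∞ = 3337.0 + 782.836 = 4119.836 ng/mL·hr

AUC = 4120 ng/mL·hr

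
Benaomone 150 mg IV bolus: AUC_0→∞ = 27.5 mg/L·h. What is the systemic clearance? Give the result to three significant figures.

CL = 5.45 L/h

CL = Dose_iv / AUC_0→∞
   = 150 / 27.5 = 5.45455 L/h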